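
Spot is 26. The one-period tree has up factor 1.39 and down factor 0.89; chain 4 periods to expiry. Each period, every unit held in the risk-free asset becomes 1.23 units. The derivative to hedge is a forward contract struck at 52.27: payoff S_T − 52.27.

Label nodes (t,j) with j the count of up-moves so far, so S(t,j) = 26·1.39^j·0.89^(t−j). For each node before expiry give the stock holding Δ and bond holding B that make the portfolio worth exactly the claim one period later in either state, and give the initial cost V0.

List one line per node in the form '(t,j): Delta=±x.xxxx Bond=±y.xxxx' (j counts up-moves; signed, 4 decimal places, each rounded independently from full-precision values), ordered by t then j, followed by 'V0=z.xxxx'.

Under the risk-neutral measure, an up-move has probability p* = (R−d)/(u−d) = 0.6800 and values discount at R = 1.23.
At expiry t=4: V(4,0)=-35.9570, V(4,1)=-26.7924, V(4,2)=-12.4792, V(4,3)=9.8752, V(4,4)=44.7883
  t=3,j=0: stock 18.3292 → up 25.4776 (V=-26.7924), down 16.3130 (V=-35.9570). Price -24.1667; hedge Δ=1.0000, bond B=-42.4959.
  t=3,j=1: stock 28.6265 → up 39.7908 (V=-12.4792), down 25.4776 (V=-26.7924). Price -13.8694; hedge Δ=1.0000, bond B=-42.4959.
  t=3,j=2: stock 44.7088 → up 62.1452 (V=9.8752), down 39.7908 (V=-12.4792). Price 2.2129; hedge Δ=1.0000, bond B=-42.4959.
  t=3,j=3: stock 69.8261 → up 97.0583 (V=44.7883), down 62.1452 (V=9.8752). Price 27.3302; hedge Δ=1.0000, bond B=-42.4959.
  t=2,j=0: stock 20.5946 → up 28.6265 (V=-13.8694), down 18.3292 (V=-24.1667). Price -13.9549; hedge Δ=1.0000, bond B=-34.5495.
  t=2,j=1: stock 32.1646 → up 44.7088 (V=2.2129), down 28.6265 (V=-13.8694). Price -2.3849; hedge Δ=1.0000, bond B=-34.5495.
  t=2,j=2: stock 50.2346 → up 69.8261 (V=27.3302), down 44.7088 (V=2.2129). Price 15.6851; hedge Δ=1.0000, bond B=-34.5495.
  t=1,j=0: stock 23.1400 → up 32.1646 (V=-2.3849), down 20.5946 (V=-13.9549). Price -4.9491; hedge Δ=1.0000, bond B=-28.0891.
  t=1,j=1: stock 36.1400 → up 50.2346 (V=15.6851), down 32.1646 (V=-2.3849). Price 8.0509; hedge Δ=1.0000, bond B=-28.0891.
  t=0,j=0: stock 26.0000 → up 36.1400 (V=8.0509), down 23.1400 (V=-4.9491). Price 3.1634; hedge Δ=1.0000, bond B=-22.8366.
Root portfolio cost Δ·26+B reproduces V0=3.1634.

(0,0): Delta=1.0000 Bond=-22.8366
(1,0): Delta=1.0000 Bond=-28.0891
(1,1): Delta=1.0000 Bond=-28.0891
(2,0): Delta=1.0000 Bond=-34.5495
(2,1): Delta=1.0000 Bond=-34.5495
(2,2): Delta=1.0000 Bond=-34.5495
(3,0): Delta=1.0000 Bond=-42.4959
(3,1): Delta=1.0000 Bond=-42.4959
(3,2): Delta=1.0000 Bond=-42.4959
(3,3): Delta=1.0000 Bond=-42.4959
V0=3.1634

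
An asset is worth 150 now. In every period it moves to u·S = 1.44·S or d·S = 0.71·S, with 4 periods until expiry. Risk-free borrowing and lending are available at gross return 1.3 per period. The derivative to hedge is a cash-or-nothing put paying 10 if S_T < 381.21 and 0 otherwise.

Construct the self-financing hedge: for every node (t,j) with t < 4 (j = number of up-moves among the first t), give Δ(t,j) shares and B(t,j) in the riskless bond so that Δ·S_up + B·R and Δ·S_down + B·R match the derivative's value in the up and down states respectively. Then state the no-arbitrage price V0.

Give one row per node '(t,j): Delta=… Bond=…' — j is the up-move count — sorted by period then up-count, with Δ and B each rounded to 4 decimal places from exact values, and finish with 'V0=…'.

The replicating-portfolio and risk-neutral prices coincide; use p* = (1.3−0.71)/(1.44−0.71) = 0.8082 for the latter.
Terminal values V(4,·): V(4,0)=10.0000, V(4,1)=10.0000, V(4,2)=10.0000, V(4,3)=10.0000, V(4,4)=0.0000
  t=3,j=0: stock 53.6866 → up 77.3088 (V=10.0000), down 38.1175 (V=10.0000). Price 7.6923; hedge Δ=0.0000, bond B=7.6923.
  t=3,j=1: stock 108.8856 → up 156.7953 (V=10.0000), down 77.3088 (V=10.0000). Price 7.6923; hedge Δ=0.0000, bond B=7.6923.
  t=3,j=2: stock 220.8384 → up 318.0073 (V=10.0000), down 156.7953 (V=10.0000). Price 7.6923; hedge Δ=0.0000, bond B=7.6923.
  t=3,j=3: stock 447.8976 → up 644.9725 (V=0.0000), down 318.0073 (V=10.0000). Price 1.4752; hedge Δ=-0.0306, bond B=15.1739.
  t=2,j=0: stock 75.6150 → up 108.8856 (V=7.6923), down 53.6866 (V=7.6923). Price 5.9172; hedge Δ=0.0000, bond B=5.9172.
  t=2,j=1: stock 153.3600 → up 220.8384 (V=7.6923), down 108.8856 (V=7.6923). Price 5.9172; hedge Δ=0.0000, bond B=5.9172.
  t=2,j=2: stock 311.0400 → up 447.8976 (V=1.4752), down 220.8384 (V=7.6923). Price 2.0520; hedge Δ=-0.0274, bond B=10.5685.
  t=1,j=0: stock 106.5000 → up 153.3600 (V=5.9172), down 75.6150 (V=5.9172). Price 4.5517; hedge Δ=0.0000, bond B=4.5517.
  t=1,j=1: stock 216.0000 → up 311.0400 (V=2.0520), down 153.3600 (V=5.9172). Price 2.1486; hedge Δ=-0.0245, bond B=7.4434.
  t=0,j=0: stock 150.0000 → up 216.0000 (V=2.1486), down 106.5000 (V=4.5517). Price 2.0073; hedge Δ=-0.0219, bond B=5.2991.
The time-0 hedge costs 2.0073, which is the no-arbitrage price.

(0,0): Delta=-0.0219 Bond=5.2991
(1,0): Delta=0.0000 Bond=4.5517
(1,1): Delta=-0.0245 Bond=7.4434
(2,0): Delta=0.0000 Bond=5.9172
(2,1): Delta=0.0000 Bond=5.9172
(2,2): Delta=-0.0274 Bond=10.5685
(3,0): Delta=0.0000 Bond=7.6923
(3,1): Delta=0.0000 Bond=7.6923
(3,2): Delta=0.0000 Bond=7.6923
(3,3): Delta=-0.0306 Bond=15.1739
V0=2.0073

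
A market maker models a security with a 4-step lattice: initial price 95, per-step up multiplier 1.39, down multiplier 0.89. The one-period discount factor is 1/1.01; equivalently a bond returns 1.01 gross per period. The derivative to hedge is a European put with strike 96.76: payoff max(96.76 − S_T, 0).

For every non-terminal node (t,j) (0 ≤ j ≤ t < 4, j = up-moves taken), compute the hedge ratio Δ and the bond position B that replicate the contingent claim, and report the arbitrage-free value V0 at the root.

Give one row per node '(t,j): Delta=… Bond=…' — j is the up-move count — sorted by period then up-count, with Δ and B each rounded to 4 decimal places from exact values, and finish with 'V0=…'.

(0,0): Delta=-0.3315 Bond=44.8941
(1,0): Delta=-0.4795 Bond=57.8562
(1,1): Delta=-0.0315 Bond=5.7179
(2,0): Delta=-0.6929 Bond=74.4882
(2,1): Delta=-0.0470 Bond=7.5988
(2,2): Delta=0.0000 Bond=0.0000
(3,0): Delta=-1.0000 Bond=95.8020
(3,1): Delta=-0.0702 Bond=10.0984
(3,2): Delta=0.0000 Bond=0.0000
(3,3): Delta=0.0000 Bond=0.0000
V0=13.3978

Under the risk-neutral measure, an up-move has probability p* = (R−d)/(u−d) = 0.2400 and values discount at R = 1.01.
Terminal values V(4,·): V(4,0)=37.1549, V(4,1)=3.6688, V(4,2)=0.0000, V(4,3)=0.0000, V(4,4)=0.0000
Node (3,0) S=66.9721: V=(p*·3.6688+(1−p*)·37.1549)/1.01=28.8299; Δ=(3.6688−37.1549)/(93.0912−59.6051)=-1.0000; B=V−Δ·S=95.8020
Node (3,1) S=104.5968: V=(p*·0.0000+(1−p*)·3.6688)/1.01=2.7607; Δ=(0.0000−3.6688)/(145.3896−93.0912)=-0.0702; B=V−Δ·S=10.0984
Node (3,2) S=163.3591: V=(p*·0.0000+(1−p*)·0.0000)/1.01=0.0000; Δ=(0.0000−0.0000)/(227.0691−145.3896)=0.0000; B=V−Δ·S=0.0000
Node (3,3) S=255.1338: V=(p*·0.0000+(1−p*)·0.0000)/1.01=0.0000; Δ=(0.0000−0.0000)/(354.6360−227.0691)=0.0000; B=V−Δ·S=0.0000
Node (2,0) S=75.2495: V=(p*·2.7607+(1−p*)·28.8299)/1.01=22.3498; Δ=(2.7607−28.8299)/(104.5968−66.9721)=-0.6929; B=V−Δ·S=74.4882
Node (2,1) S=117.5245: V=(p*·0.0000+(1−p*)·2.7607)/1.01=2.0774; Δ=(0.0000−2.7607)/(163.3591−104.5968)=-0.0470; B=V−Δ·S=7.5988
Node (2,2) S=183.5495: V=(p*·0.0000+(1−p*)·0.0000)/1.01=0.0000; Δ=(0.0000−0.0000)/(255.1338−163.3591)=0.0000; B=V−Δ·S=0.0000
Node (1,0) S=84.5500: V=(p*·2.0774+(1−p*)·22.3498)/1.01=17.3113; Δ=(2.0774−22.3498)/(117.5245−75.2495)=-0.4795; B=V−Δ·S=57.8562
Node (1,1) S=132.0500: V=(p*·0.0000+(1−p*)·2.0774)/1.01=1.5632; Δ=(0.0000−2.0774)/(183.5495−117.5245)=-0.0315; B=V−Δ·S=5.7179
Node (0,0) S=95.0000: V=(p*·1.5632+(1−p*)·17.3113)/1.01=13.3978; Δ=(1.5632−17.3113)/(132.0500−84.5500)=-0.3315; B=V−Δ·S=44.8941
Check: Δ(0,0)·S0 + B(0,0) = 13.3978 = V0.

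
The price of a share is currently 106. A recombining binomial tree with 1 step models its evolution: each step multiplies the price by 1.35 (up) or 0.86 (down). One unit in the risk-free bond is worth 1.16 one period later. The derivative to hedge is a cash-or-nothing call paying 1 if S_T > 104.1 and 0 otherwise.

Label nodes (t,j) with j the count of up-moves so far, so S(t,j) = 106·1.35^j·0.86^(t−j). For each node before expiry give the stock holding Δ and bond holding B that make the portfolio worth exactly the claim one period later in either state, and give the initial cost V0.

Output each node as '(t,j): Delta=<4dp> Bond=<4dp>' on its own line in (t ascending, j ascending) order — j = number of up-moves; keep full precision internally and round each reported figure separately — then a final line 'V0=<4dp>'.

Risk-neutral probability p* = (R−d)/(u−d) = (1.16−0.86)/(1.35−0.86) = 0.6122.
Payoff layer (t=1): V(1,0)=0.0000, V(1,1)=1.0000
  t=0,j=0: stock 106.0000 → up 143.1000 (V=1.0000), down 91.1600 (V=0.0000). Price 0.5278; hedge Δ=0.0193, bond B=-1.5130.
Check: Δ(0,0)·S0 + B(0,0) = 0.5278 = V0.

(0,0): Delta=0.0193 Bond=-1.5130
V0=0.5278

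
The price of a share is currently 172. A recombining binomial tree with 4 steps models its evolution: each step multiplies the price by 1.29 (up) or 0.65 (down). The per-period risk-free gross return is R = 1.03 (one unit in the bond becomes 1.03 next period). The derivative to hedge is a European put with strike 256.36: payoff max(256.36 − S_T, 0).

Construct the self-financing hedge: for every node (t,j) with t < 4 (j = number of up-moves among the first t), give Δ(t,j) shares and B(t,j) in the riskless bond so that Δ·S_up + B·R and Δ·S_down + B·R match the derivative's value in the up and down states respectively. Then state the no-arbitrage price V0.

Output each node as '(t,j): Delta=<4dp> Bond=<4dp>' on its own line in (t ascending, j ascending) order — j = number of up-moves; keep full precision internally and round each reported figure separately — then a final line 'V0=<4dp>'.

(0,0): Delta=-0.6173 Bond=186.2280
(1,0): Delta=-1.0000 Bond=234.6057
(1,1): Delta=-0.4853 Bond=162.5368
(2,0): Delta=-1.0000 Bond=241.6439
(2,1): Delta=-1.0000 Bond=241.6439
(2,2): Delta=-0.3079 Bond=116.6234
(3,0): Delta=-1.0000 Bond=248.8932
(3,1): Delta=-1.0000 Bond=248.8932
(3,2): Delta=-1.0000 Bond=248.8932
(3,3): Delta=-0.0692 Bond=32.0155
V0=80.0601

Under the risk-neutral measure, an up-move has probability p* = (R−d)/(u−d) = 0.5938 and values discount at R = 1.03.
Terminal values V(4,·): V(4,0)=225.6569, V(4,1)=195.4262, V(4,2)=135.4299, V(4,3)=16.3602, V(4,4)=0.0000
(3,0): S=47.2355. Δ = (V_up−V_dn)/(S_up−S_dn) = (195.4262−225.6569)/(60.9338−30.7031) = -1.0000. V = [p*·195.4262 + (1−p*)·225.6569]/1.03 = 201.6577. B = V − Δ·S = 248.8932.
(3,1): S=93.7443. Δ = (V_up−V_dn)/(S_up−S_dn) = (135.4299−195.4262)/(120.9301−60.9338) = -1.0000. V = [p*·135.4299 + (1−p*)·195.4262]/1.03 = 155.1489. B = V − Δ·S = 248.8932.
(3,2): S=186.0464. Δ = (V_up−V_dn)/(S_up−S_dn) = (16.3602−135.4299)/(239.9998−120.9301) = -1.0000. V = [p*·16.3602 + (1−p*)·135.4299]/1.03 = 62.8468. B = V − Δ·S = 248.8932.
(3,3): S=369.2305. Δ = (V_up−V_dn)/(S_up−S_dn) = (0.0000−16.3602)/(476.3074−239.9998) = -0.0692. V = [p*·0.0000 + (1−p*)·16.3602]/1.03 = 6.4527. B = V − Δ·S = 32.0155.
(2,0): S=72.6700. Δ = (V_up−V_dn)/(S_up−S_dn) = (155.1489−201.6577)/(93.7443−47.2355) = -1.0000. V = [p*·155.1489 + (1−p*)·201.6577]/1.03 = 168.9739. B = V − Δ·S = 241.6439.
(2,1): S=144.2220. Δ = (V_up−V_dn)/(S_up−S_dn) = (62.8468−155.1489)/(186.0464−93.7443) = -1.0000. V = [p*·62.8468 + (1−p*)·155.1489]/1.03 = 97.4219. B = V − Δ·S = 241.6439.
(2,2): S=286.2252. Δ = (V_up−V_dn)/(S_up−S_dn) = (6.4527−62.8468)/(369.2305−186.0464) = -0.3079. V = [p*·6.4527 + (1−p*)·62.8468]/1.03 = 28.5076. B = V − Δ·S = 116.6234.
(1,0): S=111.8000. Δ = (V_up−V_dn)/(S_up−S_dn) = (97.4219−168.9739)/(144.2220−72.6700) = -1.0000. V = [p*·97.4219 + (1−p*)·168.9739]/1.03 = 122.8057. B = V − Δ·S = 234.6057.
(1,1): S=221.8800. Δ = (V_up−V_dn)/(S_up−S_dn) = (28.5076−97.4219)/(286.2252−144.2220) = -0.4853. V = [p*·28.5076 + (1−p*)·97.4219]/1.03 = 54.8583. B = V − Δ·S = 162.5368.
(0,0): S=172.0000. Δ = (V_up−V_dn)/(S_up−S_dn) = (54.8583−122.8057)/(221.8800−111.8000) = -0.6173. V = [p*·54.8583 + (1−p*)·122.8057]/1.03 = 80.0601. B = V − Δ·S = 186.2280.
Check: Δ(0,0)·S0 + B(0,0) = 80.0601 = V0.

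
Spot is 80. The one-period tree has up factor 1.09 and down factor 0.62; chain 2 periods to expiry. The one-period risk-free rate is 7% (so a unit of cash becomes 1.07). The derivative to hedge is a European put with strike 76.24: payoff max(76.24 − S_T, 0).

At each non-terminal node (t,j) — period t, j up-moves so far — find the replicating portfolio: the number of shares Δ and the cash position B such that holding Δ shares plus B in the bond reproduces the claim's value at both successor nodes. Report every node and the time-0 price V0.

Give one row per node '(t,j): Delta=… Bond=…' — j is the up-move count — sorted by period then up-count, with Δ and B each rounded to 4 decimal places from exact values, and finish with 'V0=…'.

Since d<R<u, set p* = (R−d)/(u−d) = 0.9574; price each node as the discounted p*-expectation of its children.
At expiry t=2: V(2,0)=45.4880, V(2,1)=22.1760, V(2,2)=0.0000
Node (1,0) S=49.6000: V=(p*·22.1760+(1−p*)·45.4880)/1.07=21.6523; Δ=(22.1760−45.4880)/(54.0640−30.7520)=-1.0000; B=V−Δ·S=71.2523
Node (1,1) S=87.2000: V=(p*·0.0000+(1−p*)·22.1760)/1.07=0.8819; Δ=(0.0000−22.1760)/(95.0480−54.0640)=-0.5411; B=V−Δ·S=48.0649
Node (0,0) S=80.0000: V=(p*·0.8819+(1−p*)·21.6523)/1.07=1.6503; Δ=(0.8819−21.6523)/(87.2000−49.6000)=-0.5524; B=V−Δ·S=45.8426
Root portfolio cost Δ·80+B reproduces V0=1.6503.

(0,0): Delta=-0.5524 Bond=45.8426
(1,0): Delta=-1.0000 Bond=71.2523
(1,1): Delta=-0.5411 Bond=48.0649
V0=1.6503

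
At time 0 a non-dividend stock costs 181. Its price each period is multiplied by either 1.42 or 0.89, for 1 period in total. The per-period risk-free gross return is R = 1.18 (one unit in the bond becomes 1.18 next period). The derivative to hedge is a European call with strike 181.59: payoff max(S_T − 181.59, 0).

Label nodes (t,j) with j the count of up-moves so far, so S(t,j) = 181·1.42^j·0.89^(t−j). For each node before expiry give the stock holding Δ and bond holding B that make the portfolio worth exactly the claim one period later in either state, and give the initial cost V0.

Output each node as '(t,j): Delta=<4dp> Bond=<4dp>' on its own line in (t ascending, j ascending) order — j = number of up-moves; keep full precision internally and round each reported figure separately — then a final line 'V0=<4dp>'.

(0,0): Delta=0.7863 Bond=-107.3436
V0=34.9771

Risk-neutral probability p* = (R−d)/(u−d) = (1.18−0.89)/(1.42−0.89) = 0.5472.
Payoff layer (t=1): V(1,0)=0.0000, V(1,1)=75.4300
(0,0): S=181.0000. Δ = (V_up−V_dn)/(S_up−S_dn) = (75.4300−0.0000)/(257.0200−161.0900) = 0.7863. V = [p*·75.4300 + (1−p*)·0.0000]/1.18 = 34.9771. B = V − Δ·S = -107.3436.
Self-financing check: at every node Δ·S+B equals the discounted successor values.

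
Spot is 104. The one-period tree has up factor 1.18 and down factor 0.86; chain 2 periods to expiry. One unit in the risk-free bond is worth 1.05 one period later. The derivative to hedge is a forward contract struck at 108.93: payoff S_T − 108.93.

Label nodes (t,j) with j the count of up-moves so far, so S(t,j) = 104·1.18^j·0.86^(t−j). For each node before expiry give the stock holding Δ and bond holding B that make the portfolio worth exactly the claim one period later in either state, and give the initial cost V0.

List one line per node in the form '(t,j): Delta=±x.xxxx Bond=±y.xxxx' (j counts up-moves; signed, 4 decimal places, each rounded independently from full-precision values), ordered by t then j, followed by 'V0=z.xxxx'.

No-arbitrage ⇒ martingale measure with p* = (R−d)/(u−d) = 0.5938.
Terminal values V(2,·): V(2,0)=-32.0116, V(2,1)=-3.3908, V(2,2)=35.8796
Node (1,0) S=89.4400: V=(p*·-3.3908+(1−p*)·-32.0116)/1.05=-14.3029; Δ=(-3.3908−-32.0116)/(105.5392−76.9184)=1.0000; B=V−Δ·S=-103.7429
Node (1,1) S=122.7200: V=(p*·35.8796+(1−p*)·-3.3908)/1.05=18.9771; Δ=(35.8796−-3.3908)/(144.8096−105.5392)=1.0000; B=V−Δ·S=-103.7429
Node (0,0) S=104.0000: V=(p*·18.9771+(1−p*)·-14.3029)/1.05=5.1973; Δ=(18.9771−-14.3029)/(122.7200−89.4400)=1.0000; B=V−Δ·S=-98.8027
Each (Δ,B) replicates both successor values, so the strategy is self-financing and V0 is arbitrage-free.

(0,0): Delta=1.0000 Bond=-98.8027
(1,0): Delta=1.0000 Bond=-103.7429
(1,1): Delta=1.0000 Bond=-103.7429
V0=5.1973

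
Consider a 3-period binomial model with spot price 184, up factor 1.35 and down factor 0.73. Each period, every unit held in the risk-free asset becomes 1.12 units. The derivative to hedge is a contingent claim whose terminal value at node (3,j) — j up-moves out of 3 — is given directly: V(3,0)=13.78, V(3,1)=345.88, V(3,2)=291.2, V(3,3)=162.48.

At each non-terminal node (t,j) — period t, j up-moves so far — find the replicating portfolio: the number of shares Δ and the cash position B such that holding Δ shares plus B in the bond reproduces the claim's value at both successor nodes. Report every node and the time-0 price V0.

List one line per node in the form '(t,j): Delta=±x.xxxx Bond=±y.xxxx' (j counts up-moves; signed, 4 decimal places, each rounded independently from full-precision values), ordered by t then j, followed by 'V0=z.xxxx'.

Under the risk-neutral measure, an up-move has probability p* = (R−d)/(u−d) = 0.6290 and values discount at R = 1.12.
Payoff layer (t=3): V(3,0)=13.7800, V(3,1)=345.8800, V(3,2)=291.2000, V(3,3)=162.4800
(2,0): S=98.0536. Δ = (V_up−V_dn)/(S_up−S_dn) = (345.8800−13.7800)/(132.3724−71.5791) = 5.4628. V = [p*·345.8800 + (1−p*)·13.7800]/1.12 = 198.8229. B = V − Δ·S = -336.8223.
(2,1): S=181.3320. Δ = (V_up−V_dn)/(S_up−S_dn) = (291.2000−345.8800)/(244.7982−132.3724) = -0.4864. V = [p*·291.2000 + (1−p*)·345.8800]/1.12 = 278.1112. B = V − Δ·S = 366.3047.
(2,2): S=335.3400. Δ = (V_up−V_dn)/(S_up−S_dn) = (162.4800−291.2000)/(452.7090−244.7982) = -0.6191. V = [p*·162.4800 + (1−p*)·291.2000]/1.12 = 187.7062. B = V − Δ·S = 395.3191.
(1,0): S=134.3200. Δ = (V_up−V_dn)/(S_up−S_dn) = (278.1112−198.8229)/(181.3320−98.0536) = 0.9521. V = [p*·278.1112 + (1−p*)·198.8229]/1.12 = 222.0516. B = V − Δ·S = 94.1672.
(1,1): S=248.4000. Δ = (V_up−V_dn)/(S_up−S_dn) = (187.7062−278.1112)/(335.3400−181.3320) = -0.5870. V = [p*·187.7062 + (1−p*)·278.1112]/1.12 = 197.5389. B = V − Δ·S = 343.3533.
(0,0): S=184.0000. Δ = (V_up−V_dn)/(S_up−S_dn) = (197.5389−222.0516)/(248.4000−134.3200) = -0.2149. V = [p*·197.5389 + (1−p*)·222.0516]/1.12 = 184.4931. B = V − Δ·S = 224.0297.
The time-0 hedge costs 184.4931, which is the no-arbitrage price.

(0,0): Delta=-0.2149 Bond=224.0297
(1,0): Delta=0.9521 Bond=94.1672
(1,1): Delta=-0.5870 Bond=343.3533
(2,0): Delta=5.4628 Bond=-336.8223
(2,1): Delta=-0.4864 Bond=366.3047
(2,2): Delta=-0.6191 Bond=395.3191
V0=184.4931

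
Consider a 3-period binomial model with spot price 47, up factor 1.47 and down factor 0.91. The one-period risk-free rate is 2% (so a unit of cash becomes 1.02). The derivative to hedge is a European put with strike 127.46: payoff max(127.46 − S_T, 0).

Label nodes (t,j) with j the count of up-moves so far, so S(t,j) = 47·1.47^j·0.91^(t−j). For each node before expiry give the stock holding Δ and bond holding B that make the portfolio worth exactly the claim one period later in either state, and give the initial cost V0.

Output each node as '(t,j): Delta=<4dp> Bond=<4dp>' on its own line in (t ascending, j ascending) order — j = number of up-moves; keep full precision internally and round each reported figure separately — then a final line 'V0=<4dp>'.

The replicating-portfolio and risk-neutral prices coincide; use p* = (1.02−0.91)/(1.47−0.91) = 0.1964 for the latter.
At expiry t=3: V(3,0)=92.0422, V(3,1)=70.2466, V(3,2)=35.0383, V(3,3)=0.0000
Node (2,0) S=38.9207: V=(p*·70.2466+(1−p*)·92.0422)/1.02=86.0401; Δ=(70.2466−92.0422)/(57.2134−35.4178)=-1.0000; B=V−Δ·S=124.9608
Node (2,1) S=62.8719: V=(p*·35.0383+(1−p*)·70.2466)/1.02=62.0889; Δ=(35.0383−70.2466)/(92.4217−57.2134)=-1.0000; B=V−Δ·S=124.9608
Node (2,2) S=101.5623: V=(p*·0.0000+(1−p*)·35.0383)/1.02=27.6037; Δ=(0.0000−35.0383)/(149.2966−92.4217)=-0.6161; B=V−Δ·S=90.1721
Node (1,0) S=42.7700: V=(p*·62.0889+(1−p*)·86.0401)/1.02=79.7406; Δ=(62.0889−86.0401)/(62.8719−38.9207)=-1.0000; B=V−Δ·S=122.5106
Node (1,1) S=69.0900: V=(p*·27.6037+(1−p*)·62.0889)/1.02=54.2304; Δ=(27.6037−62.0889)/(101.5623−62.8719)=-0.8913; B=V−Δ·S=115.8111
Node (0,0) S=47.0000: V=(p*·54.2304+(1−p*)·79.7406)/1.02=73.2644; Δ=(54.2304−79.7406)/(69.0900−42.7700)=-0.9692; B=V−Δ·S=118.8182
Root portfolio cost Δ·47+B reproduces V0=73.2644.

(0,0): Delta=-0.9692 Bond=118.8182
(1,0): Delta=-1.0000 Bond=122.5106
(1,1): Delta=-0.8913 Bond=115.8111
(2,0): Delta=-1.0000 Bond=124.9608
(2,1): Delta=-1.0000 Bond=124.9608
(2,2): Delta=-0.6161 Bond=90.1721
V0=73.2644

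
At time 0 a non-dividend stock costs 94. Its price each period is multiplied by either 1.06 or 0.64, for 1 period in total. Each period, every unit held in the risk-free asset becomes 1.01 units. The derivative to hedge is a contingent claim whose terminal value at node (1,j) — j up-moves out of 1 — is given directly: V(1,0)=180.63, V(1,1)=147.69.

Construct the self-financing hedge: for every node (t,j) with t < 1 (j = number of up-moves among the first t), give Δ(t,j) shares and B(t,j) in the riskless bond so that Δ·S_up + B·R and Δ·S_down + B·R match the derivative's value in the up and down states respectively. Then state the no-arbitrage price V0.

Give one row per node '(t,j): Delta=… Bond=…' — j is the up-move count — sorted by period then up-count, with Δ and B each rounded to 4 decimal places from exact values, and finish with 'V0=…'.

Under the risk-neutral measure, an up-move has probability p* = (R−d)/(u−d) = 0.8810 and values discount at R = 1.01.
Payoff layer (t=1): V(1,0)=180.6300, V(1,1)=147.6900
  t=0,j=0: stock 94.0000 → up 99.6400 (V=147.6900), down 60.1600 (V=180.6300). Price 150.1103; hedge Δ=-0.8343, bond B=228.5389.
Root portfolio cost Δ·94+B reproduces V0=150.1103.

(0,0): Delta=-0.8343 Bond=228.5389
V0=150.1103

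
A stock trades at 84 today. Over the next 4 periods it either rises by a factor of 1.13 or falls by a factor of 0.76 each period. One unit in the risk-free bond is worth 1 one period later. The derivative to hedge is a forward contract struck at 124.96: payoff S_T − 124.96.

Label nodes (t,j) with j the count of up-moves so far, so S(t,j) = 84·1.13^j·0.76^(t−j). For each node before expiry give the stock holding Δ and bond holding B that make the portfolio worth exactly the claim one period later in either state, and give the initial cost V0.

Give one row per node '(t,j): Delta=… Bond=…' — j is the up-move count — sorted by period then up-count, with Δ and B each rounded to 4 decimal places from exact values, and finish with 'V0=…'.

(0,0): Delta=1.0000 Bond=-124.9600
(1,0): Delta=1.0000 Bond=-124.9600
(1,1): Delta=1.0000 Bond=-124.9600
(2,0): Delta=1.0000 Bond=-124.9600
(2,1): Delta=1.0000 Bond=-124.9600
(2,2): Delta=1.0000 Bond=-124.9600
(3,0): Delta=1.0000 Bond=-124.9600
(3,1): Delta=1.0000 Bond=-124.9600
(3,2): Delta=1.0000 Bond=-124.9600
(3,3): Delta=1.0000 Bond=-124.9600
V0=-40.9600

No-arbitrage ⇒ martingale measure with p* = (R−d)/(u−d) = 0.6486.
Terminal payoffs: V(4,0)=-96.9358, V(4,1)=-83.2924, V(4,2)=-63.0069, V(4,3)=-32.8455, V(4,4)=11.9998
(3,0): S=36.8740. Δ = (V_up−V_dn)/(S_up−S_dn) = (-83.2924−-96.9358)/(41.6676−28.0242) = 1.0000. V = [p*·-83.2924 + (1−p*)·-96.9358]/1 = -88.0860. B = V − Δ·S = -124.9600.
(3,1): S=54.8258. Δ = (V_up−V_dn)/(S_up−S_dn) = (-63.0069−-83.2924)/(61.9531−41.6676) = 1.0000. V = [p*·-63.0069 + (1−p*)·-83.2924]/1 = -70.1342. B = V − Δ·S = -124.9600.
(3,2): S=81.5173. Δ = (V_up−V_dn)/(S_up−S_dn) = (-32.8455−-63.0069)/(92.1145−61.9531) = 1.0000. V = [p*·-32.8455 + (1−p*)·-63.0069]/1 = -43.4427. B = V − Δ·S = -124.9600.
(3,3): S=121.2033. Δ = (V_up−V_dn)/(S_up−S_dn) = (11.9998−-32.8455)/(136.9598−92.1145) = 1.0000. V = [p*·11.9998 + (1−p*)·-32.8455]/1 = -3.7567. B = V − Δ·S = -124.9600.
(2,0): S=48.5184. Δ = (V_up−V_dn)/(S_up−S_dn) = (-70.1342−-88.0860)/(54.8258−36.8740) = 1.0000. V = [p*·-70.1342 + (1−p*)·-88.0860]/1 = -76.4416. B = V − Δ·S = -124.9600.
(2,1): S=72.1392. Δ = (V_up−V_dn)/(S_up−S_dn) = (-43.4427−-70.1342)/(81.5173−54.8258) = 1.0000. V = [p*·-43.4427 + (1−p*)·-70.1342]/1 = -52.8208. B = V − Δ·S = -124.9600.
(2,2): S=107.2596. Δ = (V_up−V_dn)/(S_up−S_dn) = (-3.7567−-43.4427)/(121.2033−81.5173) = 1.0000. V = [p*·-3.7567 + (1−p*)·-43.4427]/1 = -17.7004. B = V − Δ·S = -124.9600.
(1,0): S=63.8400. Δ = (V_up−V_dn)/(S_up−S_dn) = (-52.8208−-76.4416)/(72.1392−48.5184) = 1.0000. V = [p*·-52.8208 + (1−p*)·-76.4416]/1 = -61.1200. B = V − Δ·S = -124.9600.
(1,1): S=94.9200. Δ = (V_up−V_dn)/(S_up−S_dn) = (-17.7004−-52.8208)/(107.2596−72.1392) = 1.0000. V = [p*·-17.7004 + (1−p*)·-52.8208]/1 = -30.0400. B = V − Δ·S = -124.9600.
(0,0): S=84.0000. Δ = (V_up−V_dn)/(S_up−S_dn) = (-30.0400−-61.1200)/(94.9200−63.8400) = 1.0000. V = [p*·-30.0400 + (1−p*)·-61.1200]/1 = -40.9600. B = V − Δ·S = -124.9600.
Each (Δ,B) replicates both successor values, so the strategy is self-financing and V0 is arbitrage-free.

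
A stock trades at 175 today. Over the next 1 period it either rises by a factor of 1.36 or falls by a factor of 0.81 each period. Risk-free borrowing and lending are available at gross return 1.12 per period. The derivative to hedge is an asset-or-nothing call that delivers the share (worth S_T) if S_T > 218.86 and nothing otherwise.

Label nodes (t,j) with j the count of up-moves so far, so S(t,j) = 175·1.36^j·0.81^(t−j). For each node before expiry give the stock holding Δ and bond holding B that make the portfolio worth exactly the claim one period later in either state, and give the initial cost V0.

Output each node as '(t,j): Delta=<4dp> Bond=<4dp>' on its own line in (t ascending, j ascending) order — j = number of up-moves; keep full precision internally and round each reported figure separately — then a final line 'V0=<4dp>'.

(0,0): Delta=2.4727 Bond=-312.9545
V0=119.7727

Risk-neutral probability p* = (R−d)/(u−d) = (1.12−0.81)/(1.36−0.81) = 0.5636.
At expiry t=1: V(1,0)=0.0000, V(1,1)=238.0000
Node (0,0) S=175.0000: V=(p*·238.0000+(1−p*)·0.0000)/1.12=119.7727; Δ=(238.0000−0.0000)/(238.0000−141.7500)=2.4727; B=V−Δ·S=-312.9545
The time-0 hedge costs 119.7727, which is the no-arbitrage price.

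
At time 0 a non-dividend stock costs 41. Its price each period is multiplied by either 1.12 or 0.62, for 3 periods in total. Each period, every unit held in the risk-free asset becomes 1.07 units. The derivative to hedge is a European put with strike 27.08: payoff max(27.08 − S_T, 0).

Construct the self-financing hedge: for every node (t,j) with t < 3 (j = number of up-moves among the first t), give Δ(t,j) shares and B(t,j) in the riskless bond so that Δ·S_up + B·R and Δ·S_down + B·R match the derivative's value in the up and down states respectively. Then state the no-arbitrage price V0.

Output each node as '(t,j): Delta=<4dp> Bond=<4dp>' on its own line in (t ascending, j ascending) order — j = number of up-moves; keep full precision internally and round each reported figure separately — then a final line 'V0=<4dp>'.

(0,0): Delta=-0.0757 Bond=3.3242
(1,0): Delta=-0.6819 Bond=18.9672
(1,1): Delta=-0.0384 Bond=1.8447
(2,0): Delta=-1.0000 Bond=25.3084
(2,1): Delta=-0.6623 Bond=19.7379
(2,2): Delta=0.0000 Bond=0.0000
V0=0.2219

The replicating-portfolio and risk-neutral prices coincide; use p* = (1.07−0.62)/(1.12−0.62) = 0.9000 for the latter.
Terminal values V(3,·): V(3,0)=17.3086, V(3,1)=9.4284, V(3,2)=0.0000, V(3,3)=0.0000
(2,0): S=15.7604. Δ = (V_up−V_dn)/(S_up−S_dn) = (9.4284−17.3086)/(17.6516−9.7714) = -1.0000. V = [p*·9.4284 + (1−p*)·17.3086]/1.07 = 9.5480. B = V − Δ·S = 25.3084.
(2,1): S=28.4704. Δ = (V_up−V_dn)/(S_up−S_dn) = (0.0000−9.4284)/(31.8868−17.6516) = -0.6623. V = [p*·0.0000 + (1−p*)·9.4284]/1.07 = 0.8812. B = V − Δ·S = 19.7379.
(2,2): S=51.4304. Δ = (V_up−V_dn)/(S_up−S_dn) = (0.0000−0.0000)/(57.6020−31.8868) = 0.0000. V = [p*·0.0000 + (1−p*)·0.0000]/1.07 = 0.0000. B = V − Δ·S = 0.0000.
(1,0): S=25.4200. Δ = (V_up−V_dn)/(S_up−S_dn) = (0.8812−9.5480)/(28.4704−15.7604) = -0.6819. V = [p*·0.8812 + (1−p*)·9.5480]/1.07 = 1.6335. B = V − Δ·S = 18.9672.
(1,1): S=45.9200. Δ = (V_up−V_dn)/(S_up−S_dn) = (0.0000−0.8812)/(51.4304−28.4704) = -0.0384. V = [p*·0.0000 + (1−p*)·0.8812]/1.07 = 0.0824. B = V − Δ·S = 1.8447.
(0,0): S=41.0000. Δ = (V_up−V_dn)/(S_up−S_dn) = (0.0824−1.6335)/(45.9200−25.4200) = -0.0757. V = [p*·0.0824 + (1−p*)·1.6335]/1.07 = 0.2219. B = V − Δ·S = 3.3242.
Root portfolio cost Δ·41+B reproduces V0=0.2219.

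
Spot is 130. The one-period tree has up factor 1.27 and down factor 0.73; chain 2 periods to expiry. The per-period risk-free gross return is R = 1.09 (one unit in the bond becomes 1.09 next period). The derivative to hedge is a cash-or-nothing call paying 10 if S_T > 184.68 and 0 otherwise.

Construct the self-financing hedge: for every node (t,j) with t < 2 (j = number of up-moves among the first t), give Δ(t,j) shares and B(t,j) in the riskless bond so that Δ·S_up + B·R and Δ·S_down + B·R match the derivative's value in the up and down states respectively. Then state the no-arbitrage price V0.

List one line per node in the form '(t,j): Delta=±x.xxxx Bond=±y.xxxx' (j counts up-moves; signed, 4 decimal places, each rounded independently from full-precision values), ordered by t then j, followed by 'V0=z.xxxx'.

(0,0): Delta=0.0871 Bond=-7.5855
(1,0): Delta=0.0000 Bond=0.0000
(1,1): Delta=0.1122 Bond=-12.4023
V0=3.7408

No-arbitrage ⇒ martingale measure with p* = (R−d)/(u−d) = 0.6667.
Terminal values V(2,·): V(2,0)=0.0000, V(2,1)=0.0000, V(2,2)=10.0000
Node (1,0) S=94.9000: V=(p*·0.0000+(1−p*)·0.0000)/1.09=0.0000; Δ=(0.0000−0.0000)/(120.5230−69.2770)=0.0000; B=V−Δ·S=0.0000
Node (1,1) S=165.1000: V=(p*·10.0000+(1−p*)·0.0000)/1.09=6.1162; Δ=(10.0000−0.0000)/(209.6770−120.5230)=0.1122; B=V−Δ·S=-12.4023
Node (0,0) S=130.0000: V=(p*·6.1162+(1−p*)·0.0000)/1.09=3.7408; Δ=(6.1162−0.0000)/(165.1000−94.9000)=0.0871; B=V−Δ·S=-7.5855
Self-financing check: at every node Δ·S+B equals the discounted successor values.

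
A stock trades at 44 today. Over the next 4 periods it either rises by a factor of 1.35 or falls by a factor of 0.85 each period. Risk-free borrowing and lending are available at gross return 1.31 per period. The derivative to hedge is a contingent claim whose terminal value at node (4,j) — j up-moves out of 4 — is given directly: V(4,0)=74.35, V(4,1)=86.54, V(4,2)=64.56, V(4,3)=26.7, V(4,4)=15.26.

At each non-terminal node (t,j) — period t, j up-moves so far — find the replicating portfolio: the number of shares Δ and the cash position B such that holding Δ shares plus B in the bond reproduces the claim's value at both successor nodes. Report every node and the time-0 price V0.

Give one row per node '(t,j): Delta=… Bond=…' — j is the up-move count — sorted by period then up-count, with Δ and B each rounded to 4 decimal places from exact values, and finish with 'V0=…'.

(0,0): Delta=-0.3433 Bond=21.8471
(1,0): Delta=-1.0969 Bond=56.8045
(1,1): Delta=-0.3021 Bond=26.1689
(2,0): Delta=-0.9243 Bond=68.9259
(2,1): Delta=-1.1064 Bond=74.8912
(2,2): Delta=-0.2580 Bond=30.7499
(3,0): Delta=0.9022 Bond=40.9366
(3,1): Delta=-1.0243 Bond=94.5847
(3,2): Delta=-1.1109 Bond=98.4137
(3,3): Delta=-0.2113 Bond=35.2275
V0=6.7401

Risk-neutral probability p* = (R−d)/(u−d) = (1.31−0.85)/(1.35−0.85) = 0.9200.
At expiry t=4: V(4,0)=74.3500, V(4,1)=86.5400, V(4,2)=64.5600, V(4,3)=26.7000, V(4,4)=15.2600
Node (3,0) S=27.0215: V=(p*·86.5400+(1−p*)·74.3500)/1.31=65.3166; Δ=(86.5400−74.3500)/(36.4790−22.9683)=0.9022; B=V−Δ·S=40.9366
Node (3,1) S=42.9165: V=(p*·64.5600+(1−p*)·86.5400)/1.31=50.6247; Δ=(64.5600−86.5400)/(57.9373−36.4790)=-1.0243; B=V−Δ·S=94.5847
Node (3,2) S=68.1615: V=(p*·26.7000+(1−p*)·64.5600)/1.31=22.6937; Δ=(26.7000−64.5600)/(92.0180−57.9373)=-1.1109; B=V−Δ·S=98.4137
Node (3,3) S=108.2565: V=(p*·15.2600+(1−p*)·26.7000)/1.31=12.3475; Δ=(15.2600−26.7000)/(146.1463−92.0180)=-0.2113; B=V−Δ·S=35.2275
Node (2,0) S=31.7900: V=(p*·50.6247+(1−p*)·65.3166)/1.31=39.5420; Δ=(50.6247−65.3166)/(42.9165−27.0215)=-0.9243; B=V−Δ·S=68.9259
Node (2,1) S=50.4900: V=(p*·22.6937+(1−p*)·50.6247)/1.31=19.0292; Δ=(22.6937−50.6247)/(68.1615−42.9165)=-1.1064; B=V−Δ·S=74.8912
Node (2,2) S=80.1900: V=(p*·12.3475+(1−p*)·22.6937)/1.31=10.0574; Δ=(12.3475−22.6937)/(108.2565−68.1615)=-0.2580; B=V−Δ·S=30.7499
Node (1,0) S=37.4000: V=(p*·19.0292+(1−p*)·39.5420)/1.31=15.7788; Δ=(19.0292−39.5420)/(50.4900−31.7900)=-1.0969; B=V−Δ·S=56.8045
Node (1,1) S=59.4000: V=(p*·10.0574+(1−p*)·19.0292)/1.31=8.2253; Δ=(10.0574−19.0292)/(80.1900−50.4900)=-0.3021; B=V−Δ·S=26.1689
Node (0,0) S=44.0000: V=(p*·8.2253+(1−p*)·15.7788)/1.31=6.7401; Δ=(8.2253−15.7788)/(59.4000−37.4000)=-0.3433; B=V−Δ·S=21.8471
Check: Δ(0,0)·S0 + B(0,0) = 6.7401 = V0.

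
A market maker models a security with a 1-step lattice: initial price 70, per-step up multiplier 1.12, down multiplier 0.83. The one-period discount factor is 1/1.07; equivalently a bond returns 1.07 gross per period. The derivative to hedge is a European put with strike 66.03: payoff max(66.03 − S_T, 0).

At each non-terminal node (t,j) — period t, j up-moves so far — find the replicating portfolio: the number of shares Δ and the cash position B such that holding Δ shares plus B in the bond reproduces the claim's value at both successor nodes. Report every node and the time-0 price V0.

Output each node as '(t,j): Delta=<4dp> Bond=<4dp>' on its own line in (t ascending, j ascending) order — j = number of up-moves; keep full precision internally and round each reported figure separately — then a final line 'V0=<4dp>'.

(0,0): Delta=-0.3906 Bond=28.6226
V0=1.2778

Under the risk-neutral measure, an up-move has probability p* = (R−d)/(u−d) = 0.8276 and values discount at R = 1.07.
Payoff layer (t=1): V(1,0)=7.9300, V(1,1)=0.0000
Node (0,0) S=70.0000: V=(p*·0.0000+(1−p*)·7.9300)/1.07=1.2778; Δ=(0.0000−7.9300)/(78.4000−58.1000)=-0.3906; B=V−Δ·S=28.6226
Each (Δ,B) replicates both successor values, so the strategy is self-financing and V0 is arbitrage-free.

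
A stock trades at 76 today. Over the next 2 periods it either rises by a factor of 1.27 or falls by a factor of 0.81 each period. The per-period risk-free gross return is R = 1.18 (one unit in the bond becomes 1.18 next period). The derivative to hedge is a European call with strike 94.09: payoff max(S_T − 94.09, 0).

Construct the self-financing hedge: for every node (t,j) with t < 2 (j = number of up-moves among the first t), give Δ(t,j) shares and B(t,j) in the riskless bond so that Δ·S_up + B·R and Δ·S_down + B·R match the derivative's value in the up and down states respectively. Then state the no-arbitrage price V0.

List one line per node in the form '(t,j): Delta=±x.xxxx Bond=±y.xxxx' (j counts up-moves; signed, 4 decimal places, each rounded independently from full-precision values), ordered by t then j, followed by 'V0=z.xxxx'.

(0,0): Delta=0.5555 Bond=-28.9805
(1,0): Delta=0.0000 Bond=0.0000
(1,1): Delta=0.6417 Bond=-42.5152
V0=13.2380

Since d<R<u, set p* = (R−d)/(u−d) = 0.8043; price each node as the discounted p*-expectation of its children.
Payoff layer (t=2): V(2,0)=0.0000, V(2,1)=0.0000, V(2,2)=28.4904
Node (1,0) S=61.5600: V=(p*·0.0000+(1−p*)·0.0000)/1.18=0.0000; Δ=(0.0000−0.0000)/(78.1812−49.8636)=0.0000; B=V−Δ·S=0.0000
Node (1,1) S=96.5200: V=(p*·28.4904+(1−p*)·0.0000)/1.18=19.4205; Δ=(28.4904−0.0000)/(122.5804−78.1812)=0.6417; B=V−Δ·S=-42.5152
Node (0,0) S=76.0000: V=(p*·19.4205+(1−p*)·0.0000)/1.18=13.2380; Δ=(19.4205−0.0000)/(96.5200−61.5600)=0.5555; B=V−Δ·S=-28.9805
The time-0 hedge costs 13.2380, which is the no-arbitrage price.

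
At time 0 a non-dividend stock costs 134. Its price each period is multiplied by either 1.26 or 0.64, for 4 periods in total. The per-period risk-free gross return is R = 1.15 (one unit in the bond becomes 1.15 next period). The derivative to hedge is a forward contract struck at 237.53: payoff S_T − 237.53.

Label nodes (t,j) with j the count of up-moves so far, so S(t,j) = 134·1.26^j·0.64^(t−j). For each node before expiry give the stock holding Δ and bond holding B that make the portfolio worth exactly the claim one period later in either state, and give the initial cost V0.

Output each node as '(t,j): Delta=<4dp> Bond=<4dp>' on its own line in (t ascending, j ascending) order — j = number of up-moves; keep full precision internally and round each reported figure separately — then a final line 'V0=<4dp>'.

(0,0): Delta=1.0000 Bond=-135.8085
(1,0): Delta=1.0000 Bond=-156.1798
(1,1): Delta=1.0000 Bond=-156.1798
(2,0): Delta=1.0000 Bond=-179.6068
(2,1): Delta=1.0000 Bond=-179.6068
(2,2): Delta=1.0000 Bond=-179.6068
(3,0): Delta=1.0000 Bond=-206.5478
(3,1): Delta=1.0000 Bond=-206.5478
(3,2): Delta=1.0000 Bond=-206.5478
(3,3): Delta=1.0000 Bond=-206.5478
V0=-1.8085

No-arbitrage ⇒ martingale measure with p* = (R−d)/(u−d) = 0.8226.
At expiry t=4: V(4,0)=-215.0485, V(4,1)=-193.2696, V(4,2)=-150.3924, V(4,3)=-65.9778, V(4,4)=100.2135
  t=3,j=0: stock 35.1273 → up 44.2604 (V=-193.2696), down 22.4815 (V=-215.0485). Price -171.4205; hedge Δ=1.0000, bond B=-206.5478.
  t=3,j=1: stock 69.1569 → up 87.1376 (V=-150.3924), down 44.2604 (V=-193.2696). Price -137.3910; hedge Δ=1.0000, bond B=-206.5478.
  t=3,j=2: stock 136.1526 → up 171.5522 (V=-65.9778), down 87.1376 (V=-150.3924). Price -70.3953; hedge Δ=1.0000, bond B=-206.5478.
  t=3,j=3: stock 268.0504 → up 337.7435 (V=100.2135), down 171.5522 (V=-65.9778). Price 61.5026; hedge Δ=1.0000, bond B=-206.5478.
  t=2,j=0: stock 54.8864 → up 69.1569 (V=-137.3910), down 35.1273 (V=-171.4205). Price -124.7204; hedge Δ=1.0000, bond B=-179.6068.
  t=2,j=1: stock 108.0576 → up 136.1526 (V=-70.3953), down 69.1569 (V=-137.3910). Price -71.5492; hedge Δ=1.0000, bond B=-179.6068.
  t=2,j=2: stock 212.7384 → up 268.0504 (V=61.5026), down 136.1526 (V=-70.3953). Price 33.1316; hedge Δ=1.0000, bond B=-179.6068.
  t=1,j=0: stock 85.7600 → up 108.0576 (V=-71.5492), down 54.8864 (V=-124.7204). Price -70.4198; hedge Δ=1.0000, bond B=-156.1798.
  t=1,j=1: stock 168.8400 → up 212.7384 (V=33.1316), down 108.0576 (V=-71.5492). Price 12.6602; hedge Δ=1.0000, bond B=-156.1798.
  t=0,j=0: stock 134.0000 → up 168.8400 (V=12.6602), down 85.7600 (V=-70.4198). Price -1.8085; hedge Δ=1.0000, bond B=-135.8085.
Check: Δ(0,0)·S0 + B(0,0) = -1.8085 = V0.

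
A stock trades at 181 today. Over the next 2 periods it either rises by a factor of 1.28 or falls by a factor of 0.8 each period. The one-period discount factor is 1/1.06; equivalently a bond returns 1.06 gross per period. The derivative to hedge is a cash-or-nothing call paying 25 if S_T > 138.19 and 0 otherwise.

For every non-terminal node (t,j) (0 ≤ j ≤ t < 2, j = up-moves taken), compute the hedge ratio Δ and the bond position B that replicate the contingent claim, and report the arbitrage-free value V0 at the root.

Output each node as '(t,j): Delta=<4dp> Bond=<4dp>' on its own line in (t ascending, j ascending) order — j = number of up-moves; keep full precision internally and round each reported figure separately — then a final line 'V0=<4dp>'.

(0,0): Delta=0.1244 Bond=-4.9444
(1,0): Delta=0.3597 Bond=-39.3082
(1,1): Delta=0.0000 Bond=23.5849
V0=17.5759

Risk-neutral probability p* = (R−d)/(u−d) = (1.06−0.8)/(1.28−0.8) = 0.5417.
Terminal payoffs: V(2,0)=0.0000, V(2,1)=25.0000, V(2,2)=25.0000
(1,0): S=144.8000. Δ = (V_up−V_dn)/(S_up−S_dn) = (25.0000−0.0000)/(185.3440−115.8400) = 0.3597. V = [p*·25.0000 + (1−p*)·0.0000]/1.06 = 12.7752. B = V − Δ·S = -39.3082.
(1,1): S=231.6800. Δ = (V_up−V_dn)/(S_up−S_dn) = (25.0000−25.0000)/(296.5504−185.3440) = 0.0000. V = [p*·25.0000 + (1−p*)·25.0000]/1.06 = 23.5849. B = V − Δ·S = 23.5849.
(0,0): S=181.0000. Δ = (V_up−V_dn)/(S_up−S_dn) = (23.5849−12.7752)/(231.6800−144.8000) = 0.1244. V = [p*·23.5849 + (1−p*)·12.7752]/1.06 = 17.5759. B = V − Δ·S = -4.9444.
Each (Δ,B) replicates both successor values, so the strategy is self-financing and V0 is arbitrage-free.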